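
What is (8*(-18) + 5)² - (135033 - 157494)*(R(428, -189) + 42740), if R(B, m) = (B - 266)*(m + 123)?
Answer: 719849449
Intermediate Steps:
R(B, m) = (-266 + B)*(123 + m)
(8*(-18) + 5)² - (135033 - 157494)*(R(428, -189) + 42740) = (8*(-18) + 5)² - (135033 - 157494)*((-32718 - 266*(-189) + 123*428 + 428*(-189)) + 42740) = (-144 + 5)² - (-22461)*((-32718 + 50274 + 52644 - 80892) + 42740) = (-139)² - (-22461)*(-10692 + 42740) = 19321 - (-22461)*32048 = 19321 - 1*(-719830128) = 19321 + 719830128 = 719849449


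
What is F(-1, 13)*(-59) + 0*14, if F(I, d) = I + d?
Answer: -708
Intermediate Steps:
F(-1, 13)*(-59) + 0*14 = (-1 + 13)*(-59) + 0*14 = 12*(-59) + 0 = -708 + 0 = -708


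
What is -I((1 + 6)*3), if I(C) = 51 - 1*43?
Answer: -8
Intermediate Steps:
I(C) = 8 (I(C) = 51 - 43 = 8)
-I((1 + 6)*3) = -1*8 = -8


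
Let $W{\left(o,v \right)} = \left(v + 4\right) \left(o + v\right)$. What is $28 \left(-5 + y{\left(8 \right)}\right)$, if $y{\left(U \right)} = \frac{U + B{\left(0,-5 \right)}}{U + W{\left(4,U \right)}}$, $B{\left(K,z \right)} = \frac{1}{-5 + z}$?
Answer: $- \frac{52647}{380} \approx -138.54$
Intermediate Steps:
$W{\left(o,v \right)} = \left(4 + v\right) \left(o + v\right)$
$y{\left(U \right)} = \frac{- \frac{1}{10} + U}{16 + U^{2} + 9 U}$ ($y{\left(U \right)} = \frac{U + \frac{1}{-5 - 5}}{U + \left(U^{2} + 4 \cdot 4 + 4 U + 4 U\right)} = \frac{U + \frac{1}{-10}}{U + \left(U^{2} + 16 + 4 U + 4 U\right)} = \frac{U - \frac{1}{10}}{U + \left(16 + U^{2} + 8 U\right)} = \frac{- \frac{1}{10} + U}{16 + U^{2} + 9 U}$)
$28 \left(-5 + y{\left(8 \right)}\right) = 28 \left(-5 + \frac{- \frac{1}{10} + 8}{16 + 8^{2} + 9 \cdot 8}\right) = 28 \left(-5 + \frac{1}{16 + 64 + 72} \cdot \frac{79}{10}\right) = 28 \left(-5 + \frac{1}{152} \cdot \frac{79}{10}\right) = 28 \left(-5 + \frac{79}{1520}\right) = 28 \left(- \frac{7521}{1520}\right) = - \frac{52647}{380}$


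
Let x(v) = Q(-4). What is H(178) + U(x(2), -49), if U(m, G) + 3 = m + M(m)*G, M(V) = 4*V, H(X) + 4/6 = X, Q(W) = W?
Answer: 2863/3 ≈ 954.33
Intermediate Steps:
H(X) = -⅔ + X
x(v) = -4
U(m, G) = -3 + m + 4*G*m (U(m, G) = -3 + (m + (4*m)*G) = -3 + (m + 4*G*m) = -3 + m + 4*G*m)
H(178) + U(x(2), -49) = (-⅔ + 178) + (-3 - 4 + 4*(-49)*(-4)) = 532/3 + (-3 - 4 + 784) = 532/3 + 777 = 2863/3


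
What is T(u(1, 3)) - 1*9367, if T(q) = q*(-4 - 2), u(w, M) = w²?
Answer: -9373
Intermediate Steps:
T(q) = -6*q (T(q) = q*(-6) = -6*q)
T(u(1, 3)) - 1*9367 = -6*1² - 1*9367 = -6*1 - 9367 = -6 - 9367 = -9373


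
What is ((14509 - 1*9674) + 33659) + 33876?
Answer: 72370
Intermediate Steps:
((14509 - 1*9674) + 33659) + 33876 = ((14509 - 9674) + 33659) + 33876 = (4835 + 33659) + 33876 = 38494 + 33876 = 72370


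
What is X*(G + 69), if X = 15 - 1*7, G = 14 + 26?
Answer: 872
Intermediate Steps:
G = 40
X = 8 (X = 15 - 7 = 8)
X*(G + 69) = 8*(40 + 69) = 8*109 = 872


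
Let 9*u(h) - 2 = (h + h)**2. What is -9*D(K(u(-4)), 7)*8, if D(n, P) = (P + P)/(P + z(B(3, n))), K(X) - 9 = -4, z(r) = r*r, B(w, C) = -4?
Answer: -1008/23 ≈ -43.826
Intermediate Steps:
z(r) = r**2
u(h) = 2/9 + 4*h**2/9 (u(h) = 2/9 + (h + h)**2/9 = 2/9 + (2*h)**2/9 = 2/9 + (4*h**2)/9 = 2/9 + 4*h**2/9)
K(X) = 5 (K(X) = 9 - 4 = 5)
D(n, P) = 2*P/(16 + P) (D(n, P) = (P + P)/(P + (-4)**2) = (2*P)/(P + 16) = (2*P)/(16 + P) = 2*P/(16 + P))
-9*D(K(u(-4)), 7)*8 = -18*7/(16 + 7)*8 = -18*7/23*8 = -9*14/23*8 = -126/23*8 = -1008/23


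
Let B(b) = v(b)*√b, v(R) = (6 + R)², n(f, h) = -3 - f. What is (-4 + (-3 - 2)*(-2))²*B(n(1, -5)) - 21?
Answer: -21 + 288*I ≈ -21.0 + 288.0*I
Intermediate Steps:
B(b) = √b*(6 + b)² (B(b) = (6 + b)²*√b = √b*(6 + b)²)
(-4 + (-3 - 2)*(-2))²*B(n(1, -5)) - 21 = (-4 + (-3 - 2)*(-2))²*(√(-3 - 1*1)*(6 + (-3 - 1*1))²) - 21 = (-4 - 5*(-2))²*(√(-3 - 1)*(6 + (-3 - 1))²) - 21 = (-4 + 10)²*(√(-4)*(6 - 4)²) - 21 = 6²*((2*I)*2²) - 21 = 36*((2*I)*4) - 21 = 36*(8*I) - 21 = 288*I - 21 = -21 + 288*I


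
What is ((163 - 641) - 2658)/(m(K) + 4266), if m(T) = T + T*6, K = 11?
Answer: -3136/4343 ≈ -0.72208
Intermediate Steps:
m(T) = 7*T (m(T) = T + 6*T = 7*T)
((163 - 641) - 2658)/(m(K) + 4266) = ((163 - 641) - 2658)/(7*11 + 4266) = (-478 - 2658)/(77 + 4266) = -3136/4343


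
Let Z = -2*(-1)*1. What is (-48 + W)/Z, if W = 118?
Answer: 35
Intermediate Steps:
Z = 2 (Z = 2*1 = 2)
(-48 + W)/Z = (-48 + 118)/2 = (½)*70 = 35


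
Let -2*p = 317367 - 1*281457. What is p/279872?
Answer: -17955/279872 ≈ -0.064154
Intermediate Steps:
p = -17955 (p = -(317367 - 1*281457)/2 = -(317367 - 281457)/2 = -½*35910 = -17955)
p/279872 = -17955/279872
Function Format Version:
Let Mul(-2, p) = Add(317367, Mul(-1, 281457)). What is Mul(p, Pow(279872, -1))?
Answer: Rational(-17955, 279872) ≈ -0.064154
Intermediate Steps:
p = -17955 (p = Mul(Rational(-1, 2), Add(317367, Mul(-1, 281457))) = Mul(Rational(-1, 2), Add(317367, -281457)) = Mul(Rational(-1, 2), 35910) = -17955)
Mul(p, Pow(279872, -1)) = Mul(-17955, Pow(279872, -1)) = Mul(-17955, Rational(1, 279872)) = Rational(-17955, 279872)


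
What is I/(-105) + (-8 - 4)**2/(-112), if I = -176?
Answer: 41/105 ≈ 0.39048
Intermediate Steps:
I/(-105) + (-8 - 4)**2/(-112) = -176/(-105) + (-8 - 4)**2/(-112) = -176*(-1/105) + (-12)**2*(-1/112) = 176/105 + 144*(-1/112) = 176/105 - 9/7 = 41/105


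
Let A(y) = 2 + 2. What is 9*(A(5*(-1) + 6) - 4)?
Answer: 0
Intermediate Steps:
A(y) = 4
9*(A(5*(-1) + 6) - 4) = 9*(4 - 4) = 9*0 = 0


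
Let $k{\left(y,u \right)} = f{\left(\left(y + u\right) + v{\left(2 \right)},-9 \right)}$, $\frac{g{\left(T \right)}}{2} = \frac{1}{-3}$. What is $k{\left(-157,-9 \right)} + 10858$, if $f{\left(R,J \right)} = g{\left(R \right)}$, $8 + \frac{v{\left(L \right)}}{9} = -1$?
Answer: $\frac{32572}{3} \approx 10857.0$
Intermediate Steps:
$g{\left(T \right)} = - \frac{2}{3}$ ($g{\left(T \right)} = \frac{2}{-3} = 2 \left(- \frac{1}{3}\right) = - \frac{2}{3}$)
$v{\left(L \right)} = -81$ ($v{\left(L \right)} = -72 + 9 \left(-1\right) = -72 - 9 = -81$)
$f{\left(R,J \right)} = - \frac{2}{3}$
$k{\left(y,u \right)} = - \frac{2}{3}$
$k{\left(-157,-9 \right)} + 10858 = - \frac{2}{3} + 10858 = \frac{32572}{3}$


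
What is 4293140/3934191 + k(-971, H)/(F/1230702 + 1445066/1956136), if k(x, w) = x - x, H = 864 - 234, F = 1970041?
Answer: 4293140/3934191 ≈ 1.0912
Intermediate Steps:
H = 630
k(x, w) = 0
4293140/3934191 + k(-971, H)/(F/1230702 + 1445066/1956136) = 4293140/3934191 + 0/(1970041/1230702 + 1445066/1956136) = 4293140*(1/3934191) + 0/(1970041*(1/1230702) + 1445066*(1/1956136)) = 4293140/3934191 + 0/(1970041/1230702 + 103219/139724) = 4293140/3934191 + 0/(201146919211/85979303124) = 4293140/3934191 + 0*(85979303124/201146919211) = 4293140/3934191 + 0 = 4293140/3934191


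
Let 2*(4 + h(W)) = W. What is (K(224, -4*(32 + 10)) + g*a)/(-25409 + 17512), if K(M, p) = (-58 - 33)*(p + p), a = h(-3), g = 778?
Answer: -26297/7897 ≈ -3.3300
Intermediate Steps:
h(W) = -4 + W/2
a = -11/2 (a = -4 + (½)*(-3) = -4 - 3/2 = -11/2 ≈ -5.5000)
K(M, p) = -182*p
(K(224, -4*(32 + 10)) + g*a)/(-25409 + 17512) = (-(-728)*(32 + 10) + 778*(-11/2))/(-25409 + 17512) = (-(-728)*42 - 4279)/(-7897) = (-182*(-168) - 4279)*(-1/7897) = (30576 - 4279)*(-1/7897) = 26297*(-1/7897) = -26297/7897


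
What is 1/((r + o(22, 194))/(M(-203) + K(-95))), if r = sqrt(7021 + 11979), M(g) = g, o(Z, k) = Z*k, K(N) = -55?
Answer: -45881/758201 + 215*sqrt(190)/1516402 ≈ -0.058559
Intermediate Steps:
r = 10*sqrt(190) (r = sqrt(19000) = 10*sqrt(190) ≈ 137.84)
1/((r + o(22, 194))/(M(-203) + K(-95))) = 1/((10*sqrt(190) + 22*194)/(-203 - 55)) = 1/((10*sqrt(190) + 4268)/(-258)) = 1/((4268 + 10*sqrt(190))*(-1/258)) = 1/(-2134/129 - 5*sqrt(190)/129)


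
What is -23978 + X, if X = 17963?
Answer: -6015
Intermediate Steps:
-23978 + X = -23978 + 17963 = -6015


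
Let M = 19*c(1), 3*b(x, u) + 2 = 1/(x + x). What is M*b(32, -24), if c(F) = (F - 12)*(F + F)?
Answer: 26543/96 ≈ 276.49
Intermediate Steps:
c(F) = 2*F*(-12 + F) (c(F) = (-12 + F)*(2*F) = 2*F*(-12 + F))
b(x, u) = -⅔ + 1/(6*x) (b(x, u) = -⅔ + 1/(3*(x + x)) = -⅔ + 1/(3*((2*x))) = -⅔ + (1/(2*x))/3 = -⅔ + 1/(6*x))
M = -418 (M = 19*(2*1*(-12 + 1)) = 19*(2*1*(-11)) = 19*(-22) = -418)
M*b(32, -24) = -209*(1 - 4*32)/(3*32) = -209*(1 - 128)/(3*32) = -209*(-127)/(3*32) = -418*(-127/192) = 26543/96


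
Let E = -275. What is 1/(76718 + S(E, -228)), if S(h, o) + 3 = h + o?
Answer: 1/76212 ≈ 1.3121e-5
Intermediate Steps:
S(h, o) = -3 + h + o (S(h, o) = -3 + (h + o) = -3 + h + o)
1/(76718 + S(E, -228)) = 1/(76718 + (-3 - 275 - 228)) = 1/(76718 - 506) = 1/76212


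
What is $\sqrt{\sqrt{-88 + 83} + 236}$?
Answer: $\sqrt{236 + i \sqrt{5}} \approx 15.362 + 0.07278 i$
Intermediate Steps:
$\sqrt{\sqrt{-88 + 83} + 236} = \sqrt{\sqrt{-5} + 236} = \sqrt{i \sqrt{5} + 236} = \sqrt{236 + i \sqrt{5}}$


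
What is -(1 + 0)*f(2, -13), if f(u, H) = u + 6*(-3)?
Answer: 16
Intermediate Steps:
f(u, H) = -18 + u (f(u, H) = u - 18 = -18 + u)
-(1 + 0)*f(2, -13) = -(1 + 0)*(-18 + 2) = -(-16) = -1*(-16) = 16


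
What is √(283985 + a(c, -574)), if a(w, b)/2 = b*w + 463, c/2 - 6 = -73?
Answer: √438743 ≈ 662.38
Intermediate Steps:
c = -134 (c = 12 + 2*(-73) = 12 - 146 = -134)
a(w, b) = 926 + 2*b*w (a(w, b) = 2*(b*w + 463) = 2*(463 + b*w) = 926 + 2*b*w)
√(283985 + a(c, -574)) = √(283985 + (926 + 2*(-574)*(-134))) = √(283985 + (926 + 153832)) = √(283985 + 154758) = √438743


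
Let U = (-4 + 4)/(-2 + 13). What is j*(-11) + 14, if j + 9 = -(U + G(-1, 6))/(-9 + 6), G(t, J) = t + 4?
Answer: 102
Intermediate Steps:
G(t, J) = 4 + t
U = 0 (U = 0/11 = 0*(1/11) = 0)
j = -8 (j = -9 - (0 + (4 - 1))/(-9 + 6) = -9 - (0 + 3)/(-3) = -9 - 3*(-1)/3 = -9 - 1*(-1) = -9 + 1 = -8)
j*(-11) + 14 = -8*(-11) + 14 = 88 + 14 = 102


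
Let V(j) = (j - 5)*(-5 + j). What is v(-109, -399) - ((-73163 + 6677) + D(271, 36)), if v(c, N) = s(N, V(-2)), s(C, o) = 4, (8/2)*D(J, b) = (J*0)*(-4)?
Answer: 66490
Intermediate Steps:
D(J, b) = 0 (D(J, b) = ((J*0)*(-4))/4 = (0*(-4))/4 = (¼)*0 = 0)
V(j) = (-5 + j)² (V(j) = (-5 + j)*(-5 + j) = (-5 + j)²)
v(c, N) = 4
v(-109, -399) - ((-73163 + 6677) + D(271, 36)) = 4 - ((-73163 + 6677) + 0) = 4 - (-66486 + 0) = 4 - 1*(-66486) = 4 + 66486 = 66490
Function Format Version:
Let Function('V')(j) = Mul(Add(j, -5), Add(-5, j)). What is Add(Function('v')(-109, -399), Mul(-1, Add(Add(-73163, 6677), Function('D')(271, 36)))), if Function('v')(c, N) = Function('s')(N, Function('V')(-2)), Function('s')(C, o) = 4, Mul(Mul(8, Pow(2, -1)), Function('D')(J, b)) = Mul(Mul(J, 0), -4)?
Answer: 66490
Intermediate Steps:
Function('D')(J, b) = 0 (Function('D')(J, b) = Mul(Rational(1, 4), Mul(Mul(J, 0), -4)) = Mul(Rational(1, 4), Mul(0, -4)) = Mul(Rational(1, 4), 0) = 0)
Function('V')(j) = Pow(Add(-5, j), 2) (Function('V')(j) = Mul(Add(-5, j), Add(-5, j)) = Pow(Add(-5, j), 2))
Function('v')(c, N) = 4
Add(Function('v')(-109, -399), Mul(-1, Add(Add(-73163, 6677), Function('D')(271, 36)))) = Add(4, Mul(-1, Add(Add(-73163, 6677), 0))) = Add(4, Mul(-1, Add(-66486, 0))) = Add(4, Mul(-1, -66486)) = Add(4, 66486) = 66490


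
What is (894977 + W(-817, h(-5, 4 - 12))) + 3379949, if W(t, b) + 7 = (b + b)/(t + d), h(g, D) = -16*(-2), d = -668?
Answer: 6348254651/1485 ≈ 4.2749e+6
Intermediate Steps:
h(g, D) = 32
W(t, b) = -7 + 2*b/(-668 + t) (W(t, b) = -7 + (b + b)/(t - 668) = -7 + (2*b)/(-668 + t) = -7 + 2*b/(-668 + t))
(894977 + W(-817, h(-5, 4 - 12))) + 3379949 = (894977 + (4676 - 7*(-817) + 2*32)/(-668 - 817)) + 3379949 = (894977 + (4676 + 5719 + 64)/(-1485)) + 3379949 = (894977 - 1/1485*10459) + 3379949 = (894977 - 10459/1485) + 3379949 = 1329030386/1485 + 3379949 = 6348254651/1485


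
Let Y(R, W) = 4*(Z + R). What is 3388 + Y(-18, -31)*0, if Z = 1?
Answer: 3388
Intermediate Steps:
Y(R, W) = 4 + 4*R (Y(R, W) = 4*(1 + R) = 4 + 4*R)
3388 + Y(-18, -31)*0 = 3388 + (4 + 4*(-18))*0 = 3388 + (4 - 72)*0 = 3388 - 68*0 = 3388 + 0 = 3388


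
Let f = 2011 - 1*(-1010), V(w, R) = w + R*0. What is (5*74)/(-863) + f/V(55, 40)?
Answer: 2586773/47465 ≈ 54.499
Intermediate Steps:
V(w, R) = w (V(w, R) = w + 0 = w)
f = 3021 (f = 2011 + 1010 = 3021)
(5*74)/(-863) + f/V(55, 40) = (5*74)/(-863) + 3021/55 = 370*(-1/863) + 3021*(1/55) = -370/863 + 3021/55 = 2586773/47465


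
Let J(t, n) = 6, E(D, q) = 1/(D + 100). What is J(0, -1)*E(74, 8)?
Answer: 1/29 ≈ 0.034483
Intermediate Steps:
E(D, q) = 1/(100 + D)
J(0, -1)*E(74, 8) = 6/(100 + 74) = 6/174 = 6*(1/174) = 1/29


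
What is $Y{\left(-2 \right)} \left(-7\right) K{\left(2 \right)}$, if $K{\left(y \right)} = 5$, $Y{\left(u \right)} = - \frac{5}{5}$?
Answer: $35$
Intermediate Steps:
$Y{\left(u \right)} = -1$ ($Y{\left(u \right)} = \left(-5\right) \frac{1}{5} = -1$)
$Y{\left(-2 \right)} \left(-7\right) K{\left(2 \right)} = \left(-1\right) \left(-7\right) 5 = 7 \cdot 5 = 35$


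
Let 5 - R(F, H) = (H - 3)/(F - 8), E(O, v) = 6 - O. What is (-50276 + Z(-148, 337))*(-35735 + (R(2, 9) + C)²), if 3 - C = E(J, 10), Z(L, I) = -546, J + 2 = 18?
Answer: 1797777428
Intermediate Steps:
J = 16 (J = -2 + 18 = 16)
R(F, H) = 5 - (-3 + H)/(-8 + F) (R(F, H) = 5 - (H - 3)/(F - 8) = 5 - (-3 + H)/(-8 + F))
C = 13 (C = 3 - (6 - 1*16) = 3 - (6 - 16) = 3 - 1*(-10) = 3 + 10 = 13)
(-50276 + Z(-148, 337))*(-35735 + (R(2, 9) + C)²) = (-50276 - 546)*(-35735 + ((-37 - 1*9 + 5*2)/(-8 + 2) + 13)²) = -50822*(-35735 + ((-37 - 9 + 10)/(-6) + 13)²) = -50822*(-35735 + (-⅙*(-36) + 13)²) = -50822*(-35735 + (6 + 13)²) = -50822*(-35735 + 19²) = -50822*(-35735 + 361) = -50822*(-35374) = 1797777428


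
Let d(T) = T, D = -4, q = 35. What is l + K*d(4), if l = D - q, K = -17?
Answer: -107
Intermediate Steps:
l = -39 (l = -4 - 1*35 = -4 - 35 = -39)
l + K*d(4) = -39 - 17*4 = -39 - 68 = -107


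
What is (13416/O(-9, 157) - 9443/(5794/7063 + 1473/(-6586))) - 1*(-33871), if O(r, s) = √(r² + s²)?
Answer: 26360356619/1460815 + 6708*√24730/12365 ≈ 18130.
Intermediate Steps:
(13416/O(-9, 157) - 9443/(5794/7063 + 1473/(-6586))) - 1*(-33871) = (13416/(√((-9)² + 157²)) - 9443/(5794/7063 + 1473/(-6586))) - 1*(-33871) = (13416/(√(81 + 24649)) - 9443/(5794*(1/7063) + 1473*(-1/6586))) + 33871 = (13416/(√24730) - 9443/(5794/7063 - 1473/6586)) + 33871 = (13416*(√24730/24730) - 9443/27755485/46516918) + 33871 = (6708*√24730/12365 - 9443*46516918/27755485) + 33871 = (6708*√24730/12365 - 23118908246/1460815) + 33871 = (-23118908246/1460815 + 6708*√24730/12365) + 33871 = 26360356619/1460815 + 6708*√24730/12365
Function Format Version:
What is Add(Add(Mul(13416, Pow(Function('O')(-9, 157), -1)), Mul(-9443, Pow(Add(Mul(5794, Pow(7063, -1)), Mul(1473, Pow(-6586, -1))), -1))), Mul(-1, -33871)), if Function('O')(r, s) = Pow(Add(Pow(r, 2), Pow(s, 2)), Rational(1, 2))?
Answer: Add(Rational(26360356619, 1460815), Mul(Rational(6708, 12365), Pow(24730, Rational(1, 2)))) ≈ 18130.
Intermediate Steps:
Add(Add(Mul(13416, Pow(Function('O')(-9, 157), -1)), Mul(-9443, Pow(Add(Mul(5794, Pow(7063, -1)), Mul(1473, Pow(-6586, -1))), -1))), Mul(-1, -33871)) = Add(Add(Mul(13416, Pow(Pow(Add(Pow(-9, 2), Pow(157, 2)), Rational(1, 2)), -1)), Mul(-9443, Pow(Add(Mul(5794, Pow(7063, -1)), Mul(1473, Pow(-6586, -1))), -1))), Mul(-1, -33871)) = Add(Add(Mul(13416, Pow(Pow(Add(81, 24649), Rational(1, 2)), -1)), Mul(-9443, Pow(Add(Mul(5794, Rational(1, 7063)), Mul(1473, Rational(-1, 6586))), -1))), 33871) = Add(Add(Mul(13416, Pow(Pow(24730, Rational(1, 2)), -1)), Mul(-9443, Pow(Add(Rational(5794, 7063), Rational(-1473, 6586)), -1))), 33871) = Add(Add(Mul(13416, Mul(Rational(1, 24730), Pow(24730, Rational(1, 2)))), Mul(-9443, Pow(Rational(27755485, 46516918), -1))), 33871) = Add(Add(Mul(Rational(6708, 12365), Pow(24730, Rational(1, 2))), Mul(-9443, Rational(46516918, 27755485))), 33871) = Add(Add(Mul(Rational(6708, 12365), Pow(24730, Rational(1, 2))), Rational(-23118908246, 1460815)), 33871) = Add(Add(Rational(-23118908246, 1460815), Mul(Rational(6708, 12365), Pow(24730, Rational(1, 2)))), 33871) = Add(Rational(26360356619, 1460815), Mul(Rational(6708, 12365), Pow(24730, Rational(1, 2))))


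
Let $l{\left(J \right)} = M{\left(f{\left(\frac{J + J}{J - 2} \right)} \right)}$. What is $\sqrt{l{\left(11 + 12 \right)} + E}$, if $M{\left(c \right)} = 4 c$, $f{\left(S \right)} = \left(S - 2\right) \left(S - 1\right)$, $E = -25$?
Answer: $\frac{25 i \sqrt{17}}{21} \approx 4.9085 i$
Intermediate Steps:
$f{\left(S \right)} = \left(-1 + S\right) \left(-2 + S\right)$ ($f{\left(S \right)} = \left(-2 + S\right) \left(-1 + S\right) = \left(-1 + S\right) \left(-2 + S\right)$)
$l{\left(J \right)} = 8 - \frac{24 J}{-2 + J} + \frac{16 J^{2}}{\left(-2 + J\right)^{2}}$ ($l{\left(J \right)} = 4 \left(2 + \left(\frac{J + J}{J - 2}\right)^{2} - 3 \frac{J + J}{J - 2}\right) = 4 \left(2 + \left(\frac{2 J}{-2 + J}\right)^{2} - 3 \frac{2 J}{-2 + J}\right) = 4 \left(2 + \frac{4 J^{2}}{\left(-2 + J\right)^{2}} - \frac{6 J}{-2 + J}\right) = 4 \left(2 - \frac{6 J}{-2 + J} + \frac{4 J^{2}}{\left(-2 + J\right)^{2}}\right) = 8 - \frac{24 J}{-2 + J} + \frac{16 J^{2}}{\left(-2 + J\right)^{2}}$)
$\sqrt{l{\left(11 + 12 \right)} + E} = \sqrt{\frac{16 \left(2 + \left(11 + 12\right)\right)}{4 + \left(11 + 12\right)^{2} - 4 \left(11 + 12\right)} - 25} = \sqrt{\frac{16 \left(2 + 23\right)}{4 + 23^{2} - 92} - 25} = \sqrt{16 \frac{1}{4 + 529 - 92} \cdot 25 - 25} = \sqrt{16 \cdot \frac{1}{441} \cdot 25 - 25} = \sqrt{\frac{400}{441} - 25} = \sqrt{- \frac{10625}{441}} = \frac{25 i \sqrt{17}}{21}$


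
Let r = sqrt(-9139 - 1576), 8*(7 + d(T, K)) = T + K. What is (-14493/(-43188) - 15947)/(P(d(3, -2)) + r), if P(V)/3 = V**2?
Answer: -6666659976240/90870621947 + 235077817344*I*sqrt(10715)/454353109735 ≈ -73.364 + 53.557*I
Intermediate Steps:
d(T, K) = -7 + K/8 + T/8 (d(T, K) = -7 + (T + K)/8 = -7 + (K + T)/8 = -7 + (K/8 + T/8) = -7 + K/8 + T/8)
r = I*sqrt(10715) (r = sqrt(-10715) = I*sqrt(10715) ≈ 103.51*I)
P(V) = 3*V**2
(-14493/(-43188) - 15947)/(P(d(3, -2)) + r) = (-14493/(-43188) - 15947)/(3*(-7 + (1/8)*(-2) + (1/8)*3)**2 + I*sqrt(10715)) = (-14493*(-1/43188) - 15947)/(3*(-7 - 1/4 + 3/8)**2 + I*sqrt(10715)) = (4831/14396 - 15947)/(3*(-55/8)**2 + I*sqrt(10715)) = -229568181/(14396*(3*(3025/64) + I*sqrt(10715))) = -229568181/(14396*(9075/64 + I*sqrt(10715)))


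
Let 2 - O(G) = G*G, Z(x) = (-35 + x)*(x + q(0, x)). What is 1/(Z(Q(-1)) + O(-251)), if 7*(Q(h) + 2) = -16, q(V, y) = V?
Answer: -49/3078701 ≈ -1.5916e-5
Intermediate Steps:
Q(h) = -30/7 (Q(h) = -2 + (⅐)*(-16) = -2 - 16/7 = -30/7)
Z(x) = x*(-35 + x) (Z(x) = (-35 + x)*(x + 0) = (-35 + x)*x = x*(-35 + x))
O(G) = 2 - G² (O(G) = 2 - G*G = 2 - G²)
1/(Z(Q(-1)) + O(-251)) = 1/(-30*(-35 - 30/7)/7 + (2 - 1*(-251)²)) = 1/(-30/7*(-275/7) + (2 - 1*63001)) = 1/(8250/49 + (2 - 63001)) = 1/(8250/49 - 62999) = 1/(-3078701/49) = -49/3078701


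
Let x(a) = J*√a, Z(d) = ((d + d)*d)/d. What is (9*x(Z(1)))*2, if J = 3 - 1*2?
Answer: 18*√2 ≈ 25.456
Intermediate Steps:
J = 1 (J = 3 - 2 = 1)
Z(d) = 2*d (Z(d) = ((2*d)*d)/d = (2*d²)/d = 2*d)
x(a) = √a (x(a) = 1*√a = √a)
(9*x(Z(1)))*2 = (9*√(2*1))*2 = (9*√2)*2 = 18*√2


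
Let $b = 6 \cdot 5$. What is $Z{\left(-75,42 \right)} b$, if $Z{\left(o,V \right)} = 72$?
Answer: $2160$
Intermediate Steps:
$b = 30$
$Z{\left(-75,42 \right)} b = 72 \cdot 30 = 2160$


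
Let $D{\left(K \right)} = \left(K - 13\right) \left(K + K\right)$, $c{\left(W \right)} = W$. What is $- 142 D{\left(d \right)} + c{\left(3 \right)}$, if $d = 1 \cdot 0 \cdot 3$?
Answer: $3$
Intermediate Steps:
$d = 0$ ($d = 0 \cdot 3 = 0$)
$D{\left(K \right)} = 2 K \left(-13 + K\right)$ ($D{\left(K \right)} = \left(-13 + K\right) 2 K = 2 K \left(-13 + K\right)$)
$- 142 D{\left(d \right)} + c{\left(3 \right)} = - 142 \cdot 2 \cdot 0 \left(-13 + 0\right) + 3 = - 142 \cdot 2 \cdot 0 \left(-13\right) + 3 = \left(-142\right) 0 + 3 = 0 + 3 = 3$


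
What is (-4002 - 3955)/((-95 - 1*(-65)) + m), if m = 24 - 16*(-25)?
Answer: -7957/394 ≈ -20.195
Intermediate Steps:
m = 424 (m = 24 + 400 = 424)
(-4002 - 3955)/((-95 - 1*(-65)) + m) = (-4002 - 3955)/((-95 - 1*(-65)) + 424) = -7957/((-95 + 65) + 424) = -7957/(-30 + 424) = -7957/394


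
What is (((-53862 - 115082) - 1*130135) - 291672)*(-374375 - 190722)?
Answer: 333831617847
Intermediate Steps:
(((-53862 - 115082) - 1*130135) - 291672)*(-374375 - 190722) = ((-168944 - 130135) - 291672)*(-565097) = (-299079 - 291672)*(-565097) = -590751*(-565097) = 333831617847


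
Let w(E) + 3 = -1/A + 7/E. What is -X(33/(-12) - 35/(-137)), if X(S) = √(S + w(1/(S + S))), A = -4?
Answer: -I*√753911/137 ≈ -6.3378*I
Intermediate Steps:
w(E) = -11/4 + 7/E (w(E) = -3 + (-1/(-4) + 7/E) = -3 + (-1*(-¼) + 7/E) = -3 + (¼ + 7/E) = -11/4 + 7/E)
X(S) = √(-11/4 + 15*S) (X(S) = √(S + (-11/4 + 7/(1/(S + S)))) = √(S + (-11/4 + 7/(1/(2*S)))) = √(S + (-11/4 + 7/((1/(2*S))))) = √(S + (-11/4 + 7*(2*S))) = √(S + (-11/4 + 14*S)) = √(-11/4 + 15*S))
-X(33/(-12) - 35/(-137)) = -√(-11 + 60*(33/(-12) - 35/(-137)))/2 = -√(-11 + 60*(33*(-1/12) - 35*(-1/137)))/2 = -√(-11 + 60*(-11/4 + 35/137))/2 = -√(-11 + 60*(-1367/548))/2 = -√(-11 - 20505/137)/2 = -√(-22012/137)/2 = -2*I*√753911/137/2 = -I*√753911/137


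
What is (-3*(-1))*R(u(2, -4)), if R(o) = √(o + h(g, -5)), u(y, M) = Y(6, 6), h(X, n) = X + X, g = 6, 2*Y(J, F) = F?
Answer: 3*√15 ≈ 11.619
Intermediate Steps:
Y(J, F) = F/2
h(X, n) = 2*X
u(y, M) = 3 (u(y, M) = (½)*6 = 3)
R(o) = √(12 + o) (R(o) = √(o + 2*6) = √(o + 12) = √(12 + o))
(-3*(-1))*R(u(2, -4)) = (-3*(-1))*√(12 + 3) = 3*√15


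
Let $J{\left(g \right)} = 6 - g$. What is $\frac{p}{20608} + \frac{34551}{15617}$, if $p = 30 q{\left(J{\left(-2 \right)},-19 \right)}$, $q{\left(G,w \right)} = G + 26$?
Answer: $\frac{161481}{71392} \approx 2.2619$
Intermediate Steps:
$q{\left(G,w \right)} = 26 + G$
$p = 1020$ ($p = 30 \left(26 + \left(6 - -2\right)\right) = 30 \left(26 + \left(6 + 2\right)\right) = 30 \left(26 + 8\right) = 30 \cdot 34 = 1020$)
$\frac{p}{20608} + \frac{34551}{15617} = \frac{1020}{20608} + \frac{34551}{15617} = 1020 \cdot \frac{1}{20608} + 34551 \cdot \frac{1}{15617} = \frac{255}{5152} + \frac{34551}{15617} = \frac{161481}{71392}$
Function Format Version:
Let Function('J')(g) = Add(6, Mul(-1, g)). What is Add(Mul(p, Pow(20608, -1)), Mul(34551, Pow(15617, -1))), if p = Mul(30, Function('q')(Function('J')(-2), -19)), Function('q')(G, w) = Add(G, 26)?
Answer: Rational(161481, 71392) ≈ 2.2619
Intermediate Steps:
Function('q')(G, w) = Add(26, G)
p = 1020 (p = Mul(30, Add(26, Add(6, Mul(-1, -2)))) = Mul(30, Add(26, Add(6, 2))) = Mul(30, Add(26, 8)) = Mul(30, 34) = 1020)
Add(Mul(p, Pow(20608, -1)), Mul(34551, Pow(15617, -1))) = Add(Mul(1020, Pow(20608, -1)), Mul(34551, Pow(15617, -1))) = Add(Mul(1020, Rational(1, 20608)), Mul(34551, Rational(1, 15617))) = Add(Rational(255, 5152), Rational(34551, 15617)) = Rational(161481, 71392)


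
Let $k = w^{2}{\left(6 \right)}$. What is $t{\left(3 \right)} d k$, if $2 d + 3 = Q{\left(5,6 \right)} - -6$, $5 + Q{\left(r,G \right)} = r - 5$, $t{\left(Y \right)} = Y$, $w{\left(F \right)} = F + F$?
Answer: $-432$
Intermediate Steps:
$w{\left(F \right)} = 2 F$
$Q{\left(r,G \right)} = -10 + r$ ($Q{\left(r,G \right)} = -5 + \left(r - 5\right) = -5 + \left(-5 + r\right) = -10 + r$)
$d = -1$ ($d = - \frac{3}{2} + \frac{\left(-10 + 5\right) - -6}{2} = - \frac{3}{2} + \frac{-5 + 6}{2} = - \frac{3}{2} + \frac{1}{2} \cdot 1 = - \frac{3}{2} + \frac{1}{2} = -1$)
$k = 144$ ($k = \left(2 \cdot 6\right)^{2} = 12^{2} = 144$)
$t{\left(3 \right)} d k = 3 \left(-1\right) 144 = \left(-3\right) 144 = -432$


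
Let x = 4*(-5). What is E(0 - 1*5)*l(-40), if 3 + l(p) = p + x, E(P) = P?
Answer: 315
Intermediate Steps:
x = -20
l(p) = -23 + p (l(p) = -3 + (p - 20) = -3 + (-20 + p) = -23 + p)
E(0 - 1*5)*l(-40) = (0 - 1*5)*(-23 - 40) = (0 - 5)*(-63) = -5*(-63) = 315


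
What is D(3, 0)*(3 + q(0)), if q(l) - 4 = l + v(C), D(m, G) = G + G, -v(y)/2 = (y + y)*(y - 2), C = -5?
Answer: 0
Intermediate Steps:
v(y) = -4*y*(-2 + y) (v(y) = -2*(y + y)*(y - 2) = -2*2*y*(-2 + y) = -4*y*(-2 + y))
D(m, G) = 2*G
q(l) = -136 + l (q(l) = 4 + (l + 4*(-5)*(2 - 1*(-5))) = 4 + (l + 4*(-5)*(2 + 5)) = 4 + (l + 4*(-5)*7) = 4 + (l - 140) = 4 + (-140 + l) = -136 + l)
D(3, 0)*(3 + q(0)) = (2*0)*(3 + (-136 + 0)) = 0*(3 - 136) = 0*(-133) = 0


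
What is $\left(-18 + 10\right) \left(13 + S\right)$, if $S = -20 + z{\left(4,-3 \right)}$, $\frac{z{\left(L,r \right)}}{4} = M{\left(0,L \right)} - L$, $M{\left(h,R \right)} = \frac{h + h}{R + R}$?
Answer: $184$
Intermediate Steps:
$M{\left(h,R \right)} = \frac{h}{R}$ ($M{\left(h,R \right)} = \frac{2 h}{2 R} = 2 h \frac{1}{2 R} = \frac{h}{R}$)
$z{\left(L,r \right)} = - 4 L$ ($z{\left(L,r \right)} = 4 \left(\frac{0}{L} - L\right) = 4 \left(0 - L\right) = 4 \left(- L\right) = - 4 L$)
$S = -36$ ($S = -20 - 16 = -36$)
$\left(-18 + 10\right) \left(13 + S\right) = \left(-18 + 10\right) \left(13 - 36\right) = \left(-8\right) \left(-23\right) = 184$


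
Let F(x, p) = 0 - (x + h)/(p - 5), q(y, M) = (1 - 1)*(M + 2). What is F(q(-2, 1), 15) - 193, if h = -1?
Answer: -1929/10 ≈ -192.90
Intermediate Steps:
q(y, M) = 0 (q(y, M) = 0*(2 + M) = 0)
F(x, p) = -(-1 + x)/(-5 + p) (F(x, p) = 0 - (x - 1)/(p - 5) = 0 - (-1 + x)/(-5 + p) = -(-1 + x)/(-5 + p))
F(q(-2, 1), 15) - 193 = (1 - 1*0)/(-5 + 15) - 193 = (1 + 0)/10 - 193 = (⅒)*1 - 193 = ⅒ - 193 = -1929/10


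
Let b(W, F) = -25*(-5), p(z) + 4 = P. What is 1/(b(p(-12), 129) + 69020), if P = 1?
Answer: 1/69145 ≈ 1.4462e-5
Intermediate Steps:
p(z) = -3 (p(z) = -4 + 1 = -3)
b(W, F) = 125
1/(b(p(-12), 129) + 69020) = 1/(125 + 69020) = 1/69145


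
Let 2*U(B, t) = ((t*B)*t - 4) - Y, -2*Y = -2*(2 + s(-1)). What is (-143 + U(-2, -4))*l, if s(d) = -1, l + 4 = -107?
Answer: 35853/2 ≈ 17927.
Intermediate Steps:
l = -111 (l = -4 - 107 = -111)
Y = 1 (Y = -(-1)*(2 - 1) = -(-1) = -½*(-2) = 1)
U(B, t) = -5/2 + B*t²/2 (U(B, t) = (((t*B)*t - 4) - 1*1)/2 = (((B*t)*t - 4) - 1)/2 = ((B*t² - 4) - 1)/2 = ((-4 + B*t²) - 1)/2 = (-5 + B*t²)/2 = -5/2 + B*t²/2)
(-143 + U(-2, -4))*l = (-143 + (-5/2 + (½)*(-2)*(-4)²))*(-111) = (-143 + (-5/2 + (½)*(-2)*16))*(-111) = (-143 + (-5/2 - 16))*(-111) = (-143 - 37/2)*(-111) = -323/2*(-111) = 35853/2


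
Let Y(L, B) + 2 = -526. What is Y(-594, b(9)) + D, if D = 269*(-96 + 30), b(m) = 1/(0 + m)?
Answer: -18282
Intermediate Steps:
b(m) = 1/m
Y(L, B) = -528 (Y(L, B) = -2 - 526 = -528)
D = -17754 (D = 269*(-66) = -17754)
Y(-594, b(9)) + D = -528 - 17754 = -18282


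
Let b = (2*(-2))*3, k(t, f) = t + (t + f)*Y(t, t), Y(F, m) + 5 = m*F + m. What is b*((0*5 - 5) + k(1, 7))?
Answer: 336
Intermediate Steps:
Y(F, m) = -5 + m + F*m (Y(F, m) = -5 + (m*F + m) = -5 + (F*m + m) = -5 + (m + F*m) = -5 + m + F*m)
k(t, f) = t + (f + t)*(-5 + t + t**2) (k(t, f) = t + (t + f)*(-5 + t + t*t) = t + (f + t)*(-5 + t + t**2))
b = -12 (b = -4*3 = -12)
b*((0*5 - 5) + k(1, 7)) = -12*((0*5 - 5) + (1 + 7*(-5 + 1 + 1**2) + 1*(-5 + 1 + 1**2))) = -12*((0 - 5) + (1 + 7*(-5 + 1 + 1) + 1*(-5 + 1 + 1))) = -12*(-5 + (1 + 7*(-3) + 1*(-3))) = -12*(-5 + (1 - 21 - 3)) = -12*(-5 - 23) = -12*(-28) = 336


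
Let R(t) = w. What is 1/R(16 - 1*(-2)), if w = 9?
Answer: ⅑ ≈ 0.11111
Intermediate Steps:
R(t) = 9
1/R(16 - 1*(-2)) = 1/9 = ⅑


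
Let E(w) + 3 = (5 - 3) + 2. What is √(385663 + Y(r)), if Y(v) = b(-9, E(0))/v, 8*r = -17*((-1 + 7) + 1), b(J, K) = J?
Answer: 11*√45135391/119 ≈ 621.02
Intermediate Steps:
E(w) = 1 (E(w) = -3 + ((5 - 3) + 2) = -3 + (2 + 2) = -3 + 4 = 1)
r = -119/8 (r = (-17*((-1 + 7) + 1))/8 = (-17*(6 + 1))/8 = (-17*7)/8 = (⅛)*(-119) = -119/8 ≈ -14.875)
Y(v) = -9/v
√(385663 + Y(r)) = √(385663 - 9/(-119/8)) = √(385663 - 9*(-8/119)) = √(385663 + 72/119) = √(45893969/119) = 11*√45135391/119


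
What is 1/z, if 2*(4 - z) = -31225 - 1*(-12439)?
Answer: 1/9397 ≈ 0.00010642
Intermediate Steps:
z = 9397 (z = 4 - (-31225 - 1*(-12439))/2 = 4 - (-31225 + 12439)/2 = 4 - 1/2*(-18786) = 4 + 9393 = 9397)
1/z = 1/9397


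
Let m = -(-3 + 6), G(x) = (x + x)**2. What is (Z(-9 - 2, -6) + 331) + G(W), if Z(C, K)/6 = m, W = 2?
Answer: 329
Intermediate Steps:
G(x) = 4*x**2 (G(x) = (2*x)**2 = 4*x**2)
m = -3 (m = -1*3 = -3)
Z(C, K) = -18 (Z(C, K) = 6*(-3) = -18)
(Z(-9 - 2, -6) + 331) + G(W) = (-18 + 331) + 4*2**2 = 313 + 4*4 = 313 + 16 = 329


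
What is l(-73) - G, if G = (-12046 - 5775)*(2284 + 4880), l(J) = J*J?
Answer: 127674973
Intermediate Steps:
l(J) = J**2
G = -127669644 (G = -17821*7164 = -127669644)
l(-73) - G = (-73)**2 - 1*(-127669644) = 5329 + 127669644 = 127674973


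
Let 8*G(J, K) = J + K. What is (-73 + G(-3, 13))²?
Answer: 82369/16 ≈ 5148.1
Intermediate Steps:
G(J, K) = J/8 + K/8 (G(J, K) = (J + K)/8 = J/8 + K/8)
(-73 + G(-3, 13))² = (-73 + ((⅛)*(-3) + (⅛)*13))² = (-73 + (-3/8 + 13/8))² = (-73 + 5/4)² = (-287/4)² = 82369/16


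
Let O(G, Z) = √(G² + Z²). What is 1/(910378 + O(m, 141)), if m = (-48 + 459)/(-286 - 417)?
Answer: 224958500501/204797264856330353 - 10545*√43669058/409594529712660706 ≈ 1.0983e-6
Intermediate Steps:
m = -411/703 (m = 411/(-703) = 411*(-1/703) = -411/703 ≈ -0.58464)
1/(910378 + O(m, 141)) = 1/(910378 + √((-411/703)² + 141²)) = 1/(910378 + √(168921/494209 + 19881)) = 1/(910378 + √(9825538050/494209)) = 1/(910378 + 15*√43669058/703)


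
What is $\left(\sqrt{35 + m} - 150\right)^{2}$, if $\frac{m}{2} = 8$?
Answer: $\left(150 - \sqrt{51}\right)^{2} \approx 20409.0$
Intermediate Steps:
$m = 16$ ($m = 2 \cdot 8 = 16$)
$\left(\sqrt{35 + m} - 150\right)^{2} = \left(\sqrt{35 + 16} - 150\right)^{2} = \left(\sqrt{51} - 150\right)^{2} = \left(-150 + \sqrt{51}\right)^{2}$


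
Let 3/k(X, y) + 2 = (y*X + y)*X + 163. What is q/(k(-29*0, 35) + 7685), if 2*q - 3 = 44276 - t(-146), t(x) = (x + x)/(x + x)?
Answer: 274183/95176 ≈ 2.8808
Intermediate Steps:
k(X, y) = 3/(161 + X*(y + X*y)) (k(X, y) = 3/(-2 + ((y*X + y)*X + 163)) = 3/(-2 + ((X*y + y)*X + 163)) = 3/(-2 + ((y + X*y)*X + 163)) = 3/(-2 + (X*(y + X*y) + 163)) = 3/(-2 + (163 + X*(y + X*y))) = 3/(161 + X*(y + X*y)))
t(x) = 1 (t(x) = (2*x)/((2*x)) = (2*x)*(1/(2*x)) = 1)
q = 22139 (q = 3/2 + (44276 - 1*1)/2 = 3/2 + (44276 - 1)/2 = 3/2 + (1/2)*44275 = 3/2 + 44275/2 = 22139)
q/(k(-29*0, 35) + 7685) = 22139/(3/(161 - 29*0*35 + 35*(-29*0)**2) + 7685) = 22139/(3/(161 + 0*35 + 35*0**2) + 7685) = 22139/(3/(161 + 0 + 35*0) + 7685) = 22139/(3/(161 + 0 + 0) + 7685) = 22139/(3/161 + 7685) = 22139/(1237288/161) = 22139*(161/1237288) = 274183/95176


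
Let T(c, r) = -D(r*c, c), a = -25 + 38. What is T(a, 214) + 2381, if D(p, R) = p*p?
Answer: -7737143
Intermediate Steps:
D(p, R) = p²
a = 13
T(c, r) = -c²*r² (T(c, r) = -(r*c)² = -(c*r)² = -c²*r²)
T(a, 214) + 2381 = -1*13²*214² + 2381 = -1*169*45796 + 2381 = -7739524 + 2381 = -7737143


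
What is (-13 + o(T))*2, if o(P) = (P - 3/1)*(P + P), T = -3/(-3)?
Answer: -34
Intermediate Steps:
T = 1 (T = -3*(-1/3) = 1)
o(P) = 2*P*(-3 + P) (o(P) = (P - 3*1)*(2*P) = (P - 3)*(2*P) = (-3 + P)*(2*P) = 2*P*(-3 + P))
(-13 + o(T))*2 = (-13 + 2*1*(-3 + 1))*2 = (-13 + 2*1*(-2))*2 = (-13 - 4)*2 = -17*2 = -34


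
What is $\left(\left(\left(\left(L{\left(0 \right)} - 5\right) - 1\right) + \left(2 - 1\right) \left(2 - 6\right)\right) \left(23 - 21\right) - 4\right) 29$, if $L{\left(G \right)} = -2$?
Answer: $-812$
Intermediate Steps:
$\left(\left(\left(\left(L{\left(0 \right)} - 5\right) - 1\right) + \left(2 - 1\right) \left(2 - 6\right)\right) \left(23 - 21\right) - 4\right) 29 = \left(\left(\left(\left(-2 - 5\right) - 1\right) + \left(2 - 1\right) \left(2 - 6\right)\right) \left(23 - 21\right) - 4\right) 29 = \left(\left(\left(-7 - 1\right) + 1 \left(2 - 6\right)\right) 2 - 4\right) 29 = \left(\left(-8 + 1 \left(-4\right)\right) 2 - 4\right) 29 = \left(\left(-8 - 4\right) 2 - 4\right) 29 = \left(\left(-12\right) 2 - 4\right) 29 = \left(-24 - 4\right) 29 = \left(-28\right) 29 = -812$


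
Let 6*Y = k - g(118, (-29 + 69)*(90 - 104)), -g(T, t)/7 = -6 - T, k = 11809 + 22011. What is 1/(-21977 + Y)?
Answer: -1/16485 ≈ -6.0661e-5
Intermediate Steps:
k = 33820
g(T, t) = 42 + 7*T (g(T, t) = -7*(-6 - T) = 42 + 7*T)
Y = 5492 (Y = (33820 - (42 + 7*118))/6 = (33820 - (42 + 826))/6 = (33820 - 1*868)/6 = (33820 - 868)/6 = (⅙)*32952 = 5492)
1/(-21977 + Y) = 1/(-21977 + 5492) = 1/(-16485) = -1/16485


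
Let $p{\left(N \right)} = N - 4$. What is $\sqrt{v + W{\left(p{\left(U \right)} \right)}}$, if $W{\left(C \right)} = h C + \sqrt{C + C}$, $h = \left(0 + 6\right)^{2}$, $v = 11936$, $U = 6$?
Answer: $\sqrt{12010} \approx 109.59$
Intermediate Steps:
$p{\left(N \right)} = -4 + N$ ($p{\left(N \right)} = N - 4 = -4 + N$)
$h = 36$ ($h = 6^{2} = 36$)
$W{\left(C \right)} = 36 C + \sqrt{2} \sqrt{C}$ ($W{\left(C \right)} = 36 C + \sqrt{C + C} = 36 C + \sqrt{2 C} = 36 C + \sqrt{2} \sqrt{C}$)
$\sqrt{v + W{\left(p{\left(U \right)} \right)}} = \sqrt{11936 + \left(36 \left(-4 + 6\right) + \sqrt{2} \sqrt{-4 + 6}\right)} = \sqrt{11936 + \left(36 \cdot 2 + \sqrt{2} \sqrt{2}\right)} = \sqrt{11936 + \left(72 + 2\right)} = \sqrt{11936 + 74} = \sqrt{12010}$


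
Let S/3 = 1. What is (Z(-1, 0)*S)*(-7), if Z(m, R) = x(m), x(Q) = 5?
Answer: -105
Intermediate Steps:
S = 3 (S = 3*1 = 3)
Z(m, R) = 5
(Z(-1, 0)*S)*(-7) = (5*3)*(-7) = 15*(-7) = -105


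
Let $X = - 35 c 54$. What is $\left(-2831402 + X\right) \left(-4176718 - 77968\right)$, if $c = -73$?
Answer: $11459707422352$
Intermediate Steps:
$X = 137970$ ($X = \left(-35\right) \left(-73\right) 54 = 2555 \cdot 54 = 137970$)
$\left(-2831402 + X\right) \left(-4176718 - 77968\right) = \left(-2831402 + 137970\right) \left(-4176718 - 77968\right) = \left(-2693432\right) \left(-4254686\right) = 11459707422352$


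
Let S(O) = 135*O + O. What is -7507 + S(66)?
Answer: 1469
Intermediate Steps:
S(O) = 136*O
-7507 + S(66) = -7507 + 136*66 = -7507 + 8976 = 1469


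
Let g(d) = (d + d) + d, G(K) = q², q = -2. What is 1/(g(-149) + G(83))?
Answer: -1/443 ≈ -0.0022573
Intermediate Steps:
G(K) = 4 (G(K) = (-2)² = 4)
g(d) = 3*d (g(d) = 2*d + d = 3*d)
1/(g(-149) + G(83)) = 1/(3*(-149) + 4) = 1/(-447 + 4) = 1/(-443) = -1/443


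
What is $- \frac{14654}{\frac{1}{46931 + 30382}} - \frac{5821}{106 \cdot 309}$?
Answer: $- \frac{37108470775129}{32754} \approx -1.1329 \cdot 10^{9}$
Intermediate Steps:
$- \frac{14654}{\frac{1}{46931 + 30382}} - \frac{5821}{106 \cdot 309} = - \frac{14654}{\frac{1}{77313}} - \frac{5821}{32754} = - 14654 \frac{1}{\frac{1}{77313}} - \frac{5821}{32754} = \left(-14654\right) 77313 - \frac{5821}{32754} = -1132944702 - \frac{5821}{32754} = - \frac{37108470775129}{32754}$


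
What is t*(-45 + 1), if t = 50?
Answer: -2200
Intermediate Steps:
t*(-45 + 1) = 50*(-45 + 1) = 50*(-44) = -2200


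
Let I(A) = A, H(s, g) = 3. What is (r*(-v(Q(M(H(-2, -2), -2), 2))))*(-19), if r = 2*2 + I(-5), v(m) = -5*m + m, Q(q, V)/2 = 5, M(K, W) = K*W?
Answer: 760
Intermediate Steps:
Q(q, V) = 10 (Q(q, V) = 2*5 = 10)
v(m) = -4*m
r = -1 (r = 2*2 - 5 = 4 - 5 = -1)
(r*(-v(Q(M(H(-2, -2), -2), 2))))*(-19) = -(-1)*(-4*10)*(-19) = -(-1)*(-40)*(-19) = -1*40*(-19) = -40*(-19) = 760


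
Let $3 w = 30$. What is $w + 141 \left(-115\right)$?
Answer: $-16205$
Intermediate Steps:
$w = 10$ ($w = \frac{1}{3} \cdot 30 = 10$)
$w + 141 \left(-115\right) = 10 + 141 \left(-115\right) = 10 - 16215 = -16205$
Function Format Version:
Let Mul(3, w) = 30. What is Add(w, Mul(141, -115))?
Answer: -16205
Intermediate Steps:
w = 10 (w = Mul(Rational(1, 3), 30) = 10)
Add(w, Mul(141, -115)) = Add(10, Mul(141, -115)) = Add(10, -16215) = -16205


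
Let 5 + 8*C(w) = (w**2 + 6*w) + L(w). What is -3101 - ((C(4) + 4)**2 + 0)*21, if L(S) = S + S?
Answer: -316589/64 ≈ -4946.7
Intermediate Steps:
L(S) = 2*S
C(w) = -5/8 + w + w**2/8 (C(w) = -5/8 + ((w**2 + 6*w) + 2*w)/8 = -5/8 + (w**2 + 8*w)/8 = -5/8 + (w + w**2/8) = -5/8 + w + w**2/8)
-3101 - ((C(4) + 4)**2 + 0)*21 = -3101 - (((-5/8 + 4 + (1/8)*4**2) + 4)**2 + 0)*21 = -3101 - (((-5/8 + 4 + (1/8)*16) + 4)**2 + 0)*21 = -3101 - (((-5/8 + 4 + 2) + 4)**2 + 0)*21 = -3101 - ((43/8 + 4)**2 + 0)*21 = -3101 - ((75/8)**2 + 0)*21 = -3101 - (5625/64 + 0)*21 = -3101 - 5625*21/64 = -3101 - 1*118125/64 = -3101 - 118125/64 = -316589/64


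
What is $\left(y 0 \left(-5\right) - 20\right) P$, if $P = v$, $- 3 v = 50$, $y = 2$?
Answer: $\frac{1000}{3} \approx 333.33$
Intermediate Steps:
$v = - \frac{50}{3}$ ($v = \left(- \frac{1}{3}\right) 50 = - \frac{50}{3} \approx -16.667$)
$P = - \frac{50}{3} \approx -16.667$
$\left(y 0 \left(-5\right) - 20\right) P = \left(2 \cdot 0 \left(-5\right) - 20\right) \left(- \frac{50}{3}\right) = \left(0 \left(-5\right) - 20\right) \left(- \frac{50}{3}\right) = \left(0 - 20\right) \left(- \frac{50}{3}\right) = \left(-20\right) \left(- \frac{50}{3}\right) = \frac{1000}{3}$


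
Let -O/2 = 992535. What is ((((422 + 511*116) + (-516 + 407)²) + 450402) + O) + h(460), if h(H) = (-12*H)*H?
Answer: -4002289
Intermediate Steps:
h(H) = -12*H²
O = -1985070 (O = -2*992535 = -1985070)
((((422 + 511*116) + (-516 + 407)²) + 450402) + O) + h(460) = ((((422 + 511*116) + (-516 + 407)²) + 450402) - 1985070) - 12*460² = ((((422 + 59276) + (-109)²) + 450402) - 1985070) - 12*211600 = (((59698 + 11881) + 450402) - 1985070) - 2539200 = ((71579 + 450402) - 1985070) - 2539200 = (521981 - 1985070) - 2539200 = -1463089 - 2539200 = -4002289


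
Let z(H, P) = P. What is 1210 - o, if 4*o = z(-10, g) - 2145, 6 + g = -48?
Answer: 7039/4 ≈ 1759.8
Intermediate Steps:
g = -54 (g = -6 - 48 = -54)
o = -2199/4 (o = (-54 - 2145)/4 = (¼)*(-2199) = -2199/4 ≈ -549.75)
1210 - o = 1210 - 1*(-2199/4) = 1210 + 2199/4 = 7039/4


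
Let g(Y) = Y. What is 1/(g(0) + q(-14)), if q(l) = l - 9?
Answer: -1/23 ≈ -0.043478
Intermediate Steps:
q(l) = -9 + l
1/(g(0) + q(-14)) = 1/(0 + (-9 - 14)) = 1/(0 - 23) = 1/(-23) = -1/23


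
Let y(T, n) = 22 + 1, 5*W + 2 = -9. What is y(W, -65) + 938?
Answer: 961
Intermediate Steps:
W = -11/5 (W = -2/5 + (1/5)*(-9) = -2/5 - 9/5 = -11/5 ≈ -2.2000)
y(T, n) = 23
y(W, -65) + 938 = 23 + 938 = 961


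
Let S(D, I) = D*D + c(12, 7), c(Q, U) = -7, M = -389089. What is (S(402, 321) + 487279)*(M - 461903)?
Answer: -552188284992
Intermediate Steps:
S(D, I) = -7 + D² (S(D, I) = D*D - 7 = D² - 7 = -7 + D²)
(S(402, 321) + 487279)*(M - 461903) = ((-7 + 402²) + 487279)*(-389089 - 461903) = ((-7 + 161604) + 487279)*(-850992) = (161597 + 487279)*(-850992) = 648876*(-850992) = -552188284992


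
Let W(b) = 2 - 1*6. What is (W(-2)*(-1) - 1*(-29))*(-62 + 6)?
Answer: -1848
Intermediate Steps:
W(b) = -4 (W(b) = 2 - 6 = -4)
(W(-2)*(-1) - 1*(-29))*(-62 + 6) = (-4*(-1) - 1*(-29))*(-62 + 6) = (4 + 29)*(-56) = 33*(-56) = -1848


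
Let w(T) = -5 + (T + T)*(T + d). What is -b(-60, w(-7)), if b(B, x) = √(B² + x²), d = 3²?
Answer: -3*√521 ≈ -68.476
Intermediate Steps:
d = 9
w(T) = -5 + 2*T*(9 + T) (w(T) = -5 + (T + T)*(T + 9) = -5 + (2*T)*(9 + T) = -5 + 2*T*(9 + T))
-b(-60, w(-7)) = -√((-60)² + (-5 + 2*(-7)² + 18*(-7))²) = -√(3600 + (-5 + 2*49 - 126)²) = -√(3600 + (-5 + 98 - 126)²) = -√(3600 + (-33)²) = -√(3600 + 1089) = -√4689 = -3*√521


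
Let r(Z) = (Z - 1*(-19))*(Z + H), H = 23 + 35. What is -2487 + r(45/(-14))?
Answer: -317945/196 ≈ -1622.2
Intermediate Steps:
H = 58
r(Z) = (19 + Z)*(58 + Z) (r(Z) = (Z - 1*(-19))*(Z + 58) = (Z + 19)*(58 + Z) = (19 + Z)*(58 + Z))
-2487 + r(45/(-14)) = -2487 + (1102 + (45/(-14))² + 77*(45/(-14))) = -2487 + (1102 + (45*(-1/14))² + 77*(45*(-1/14))) = -2487 + (1102 + (-45/14)² + 77*(-45/14)) = -2487 + (1102 + 2025/196 - 495/2) = -2487 + 169507/196 = -317945/196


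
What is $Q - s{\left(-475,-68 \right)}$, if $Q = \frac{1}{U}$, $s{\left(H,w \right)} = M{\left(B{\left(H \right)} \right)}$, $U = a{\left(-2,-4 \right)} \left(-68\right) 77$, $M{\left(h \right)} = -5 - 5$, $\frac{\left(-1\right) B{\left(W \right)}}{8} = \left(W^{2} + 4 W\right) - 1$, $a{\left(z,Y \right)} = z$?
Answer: $\frac{104721}{10472} \approx 10.0$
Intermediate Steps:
$B{\left(W \right)} = 8 - 32 W - 8 W^{2}$ ($B{\left(W \right)} = - 8 \left(\left(W^{2} + 4 W\right) - 1\right) = - 8 \left(-1 + W^{2} + 4 W\right) = 8 - 32 W - 8 W^{2}$)
$M{\left(h \right)} = -10$
$U = 10472$ ($U = \left(-2\right) \left(-68\right) 77 = 136 \cdot 77 = 10472$)
$s{\left(H,w \right)} = -10$
$Q = \frac{1}{10472} \approx 9.5493 \cdot 10^{-5}$
$Q - s{\left(-475,-68 \right)} = \frac{1}{10472} - -10 = \frac{1}{10472} + 10 = \frac{104721}{10472}$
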